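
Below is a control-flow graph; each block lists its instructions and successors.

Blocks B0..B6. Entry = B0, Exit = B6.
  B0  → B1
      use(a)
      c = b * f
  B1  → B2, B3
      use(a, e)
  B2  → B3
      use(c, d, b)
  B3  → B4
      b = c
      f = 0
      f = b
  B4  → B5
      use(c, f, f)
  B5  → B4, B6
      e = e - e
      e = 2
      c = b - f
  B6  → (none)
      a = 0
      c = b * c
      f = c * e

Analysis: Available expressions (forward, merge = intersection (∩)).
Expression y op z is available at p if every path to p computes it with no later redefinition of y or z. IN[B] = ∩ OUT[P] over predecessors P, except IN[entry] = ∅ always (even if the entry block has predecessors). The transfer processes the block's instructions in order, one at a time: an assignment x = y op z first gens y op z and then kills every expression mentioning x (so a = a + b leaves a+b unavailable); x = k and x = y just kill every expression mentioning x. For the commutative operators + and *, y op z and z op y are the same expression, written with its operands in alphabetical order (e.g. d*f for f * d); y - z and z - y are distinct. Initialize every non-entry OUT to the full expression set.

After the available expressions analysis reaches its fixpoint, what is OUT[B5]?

Converged values:
  B0:  IN={}  OUT={b*f}
  B1:  IN={b*f}  OUT={b*f}
  B2:  IN={b*f}  OUT={b*f}
  B3:  IN={b*f}  OUT={}
  B4:  IN={}  OUT={}
  B5:  IN={}  OUT={b-f}
  B6:  IN={b-f}  OUT={c*e}

Merge at B5: IN[B5] = OUT[B4] = {}
Applying B5's transfer function to that IN value gives OUT[B5] (row B5 above).

Answer: {b-f}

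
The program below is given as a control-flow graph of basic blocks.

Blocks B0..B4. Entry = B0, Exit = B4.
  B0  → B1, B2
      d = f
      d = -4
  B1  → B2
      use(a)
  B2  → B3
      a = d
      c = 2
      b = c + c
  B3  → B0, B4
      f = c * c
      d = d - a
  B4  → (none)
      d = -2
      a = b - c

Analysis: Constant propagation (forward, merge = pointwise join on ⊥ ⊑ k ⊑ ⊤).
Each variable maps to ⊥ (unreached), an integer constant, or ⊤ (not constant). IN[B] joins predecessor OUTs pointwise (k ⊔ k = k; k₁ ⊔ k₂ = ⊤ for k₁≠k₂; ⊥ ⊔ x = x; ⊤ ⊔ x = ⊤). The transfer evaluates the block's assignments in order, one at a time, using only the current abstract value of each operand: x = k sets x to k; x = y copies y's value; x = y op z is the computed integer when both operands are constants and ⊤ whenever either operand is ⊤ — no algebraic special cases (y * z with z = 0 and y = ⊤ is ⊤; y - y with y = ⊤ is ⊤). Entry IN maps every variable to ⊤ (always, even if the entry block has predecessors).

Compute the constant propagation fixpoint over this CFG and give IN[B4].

Fixpoint table:
  B0:  IN=(all ⊤)  OUT={d:-4; rest ⊤}
  B1:  IN={d:-4; rest ⊤}  OUT={d:-4; rest ⊤}
  B2:  IN={d:-4; rest ⊤}  OUT={a:-4, b:4, c:2, d:-4; rest ⊤}
  B3:  IN={a:-4, b:4, c:2, d:-4; rest ⊤}  OUT={a:-4, b:4, c:2, d:0, f:4; rest ⊤}
  B4:  IN={a:-4, b:4, c:2, d:0, f:4; rest ⊤}  OUT={a:2, b:4, c:2, d:-2, f:4; rest ⊤}

Merge at B4: IN[B4] = OUT[B3] = {a: -4, b: 4, c: 2, d: 0, e: ⊤, f: 4}

Answer: {a: -4, b: 4, c: 2, d: 0, e: ⊤, f: 4}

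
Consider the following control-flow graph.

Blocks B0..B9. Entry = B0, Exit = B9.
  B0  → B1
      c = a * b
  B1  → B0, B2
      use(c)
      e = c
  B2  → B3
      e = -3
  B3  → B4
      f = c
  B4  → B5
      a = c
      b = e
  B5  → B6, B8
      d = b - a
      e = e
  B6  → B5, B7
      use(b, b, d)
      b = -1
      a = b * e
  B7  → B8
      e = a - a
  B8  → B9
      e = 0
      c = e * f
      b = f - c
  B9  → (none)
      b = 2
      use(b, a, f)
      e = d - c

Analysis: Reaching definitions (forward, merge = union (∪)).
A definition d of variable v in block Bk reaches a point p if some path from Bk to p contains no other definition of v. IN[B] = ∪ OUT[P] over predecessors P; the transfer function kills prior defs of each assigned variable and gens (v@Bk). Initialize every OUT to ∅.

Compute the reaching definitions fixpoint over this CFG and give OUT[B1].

Answer: {c@B0, e@B1}

Trace:
Converged values:
  B0:   IN={c@B0, e@B1}   OUT={c@B0, e@B1}
  B1:   IN={c@B0, e@B1}   OUT={c@B0, e@B1}
  B2:   IN={c@B0, e@B1}   OUT={c@B0, e@B2}
  B3:   IN={c@B0, e@B2}   OUT={c@B0, e@B2, f@B3}
  B4:   IN={c@B0, e@B2, f@B3}   OUT={a@B4, b@B4, c@B0, e@B2, f@B3}
  B5:   IN={a@B4, a@B6, b@B4, b@B6, c@B0, d@B5, e@B2, e@B5, f@B3}   OUT={a@B4, a@B6, b@B4, b@B6, c@B0, d@B5, e@B5, f@B3}
  B6:   IN={a@B4, a@B6, b@B4, b@B6, c@B0, d@B5, e@B5, f@B3}   OUT={a@B6, b@B6, c@B0, d@B5, e@B5, f@B3}
  B7:   IN={a@B6, b@B6, c@B0, d@B5, e@B5, f@B3}   OUT={a@B6, b@B6, c@B0, d@B5, e@B7, f@B3}
  B8:   IN={a@B4, a@B6, b@B4, b@B6, c@B0, d@B5, e@B5, e@B7, f@B3}   OUT={a@B4, a@B6, b@B8, c@B8, d@B5, e@B8, f@B3}
  B9:   IN={a@B4, a@B6, b@B8, c@B8, d@B5, e@B8, f@B3}   OUT={a@B4, a@B6, b@B9, c@B8, d@B5, e@B9, f@B3}

Merge at B1: IN[B1] = OUT[B0] = {c@B0, e@B1}
Applying B1's transfer function to that IN value gives OUT[B1] (row B1 above).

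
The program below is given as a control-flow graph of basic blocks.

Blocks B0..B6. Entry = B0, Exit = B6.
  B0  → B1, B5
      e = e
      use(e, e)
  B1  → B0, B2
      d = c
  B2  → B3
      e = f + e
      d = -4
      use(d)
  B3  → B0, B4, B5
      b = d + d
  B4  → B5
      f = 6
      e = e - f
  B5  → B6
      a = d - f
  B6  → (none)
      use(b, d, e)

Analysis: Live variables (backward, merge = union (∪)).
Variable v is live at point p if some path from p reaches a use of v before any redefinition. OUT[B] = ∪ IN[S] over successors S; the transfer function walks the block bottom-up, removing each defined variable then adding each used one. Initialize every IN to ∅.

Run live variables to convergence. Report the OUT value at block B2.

Answer: {c, d, e, f}

Trace:
Per-block solution:
  B0:   IN={b, c, d, e, f}   OUT={b, c, d, e, f}
  B1:   IN={b, c, e, f}   OUT={b, c, d, e, f}
  B2:   IN={c, e, f}   OUT={c, d, e, f}
  B3:   IN={c, d, e, f}   OUT={b, c, d, e, f}
  B4:   IN={b, d, e}   OUT={b, d, e, f}
  B5:   IN={b, d, e, f}   OUT={b, d, e}
  B6:   IN={b, d, e}   OUT={}

Merge at B2: OUT[B2] = IN[B3] = {c, d, e, f}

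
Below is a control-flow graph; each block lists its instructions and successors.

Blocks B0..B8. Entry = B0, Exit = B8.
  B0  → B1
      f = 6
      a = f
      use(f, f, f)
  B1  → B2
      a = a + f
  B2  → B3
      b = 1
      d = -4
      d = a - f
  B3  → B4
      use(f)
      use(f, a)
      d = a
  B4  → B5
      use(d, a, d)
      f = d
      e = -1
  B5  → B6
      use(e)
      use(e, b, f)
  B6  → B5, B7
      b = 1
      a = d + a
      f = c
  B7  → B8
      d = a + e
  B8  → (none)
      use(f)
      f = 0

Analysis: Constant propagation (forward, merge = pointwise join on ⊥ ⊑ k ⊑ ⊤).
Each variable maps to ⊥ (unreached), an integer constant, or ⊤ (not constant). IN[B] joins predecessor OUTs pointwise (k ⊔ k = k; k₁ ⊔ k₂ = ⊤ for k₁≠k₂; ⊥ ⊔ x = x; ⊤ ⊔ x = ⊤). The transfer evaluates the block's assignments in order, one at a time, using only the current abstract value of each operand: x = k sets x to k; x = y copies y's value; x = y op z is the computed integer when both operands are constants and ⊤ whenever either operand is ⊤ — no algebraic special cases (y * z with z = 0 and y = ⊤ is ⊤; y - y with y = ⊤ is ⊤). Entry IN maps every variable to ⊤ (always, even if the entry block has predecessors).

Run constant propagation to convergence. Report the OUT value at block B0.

Answer: {a: 6, b: ⊤, c: ⊤, d: ⊤, e: ⊤, f: 6}

Trace:
Converged values:
  B0: | IN=(all ⊤) | OUT={a:6, f:6; rest ⊤}
  B1: | IN={a:6, f:6; rest ⊤} | OUT={a:12, f:6; rest ⊤}
  B2: | IN={a:12, f:6; rest ⊤} | OUT={a:12, b:1, d:6, f:6; rest ⊤}
  B3: | IN={a:12, b:1, d:6, f:6; rest ⊤} | OUT={a:12, b:1, d:12, f:6; rest ⊤}
  B4: | IN={a:12, b:1, d:12, f:6; rest ⊤} | OUT={a:12, b:1, d:12, e:-1, f:12; rest ⊤}
  B5: | IN={b:1, d:12, e:-1; rest ⊤} | OUT={b:1, d:12, e:-1; rest ⊤}
  B6: | IN={b:1, d:12, e:-1; rest ⊤} | OUT={b:1, d:12, e:-1; rest ⊤}
  B7: | IN={b:1, d:12, e:-1; rest ⊤} | OUT={b:1, e:-1; rest ⊤}
  B8: | IN={b:1, e:-1; rest ⊤} | OUT={b:1, e:-1, f:0; rest ⊤}

B0 is the boundary node: IN[B0] = {a: ⊤, b: ⊤, c: ⊤, d: ⊤, e: ⊤, f: ⊤}
Applying B0's transfer function to that IN value gives OUT[B0] (row B0 above).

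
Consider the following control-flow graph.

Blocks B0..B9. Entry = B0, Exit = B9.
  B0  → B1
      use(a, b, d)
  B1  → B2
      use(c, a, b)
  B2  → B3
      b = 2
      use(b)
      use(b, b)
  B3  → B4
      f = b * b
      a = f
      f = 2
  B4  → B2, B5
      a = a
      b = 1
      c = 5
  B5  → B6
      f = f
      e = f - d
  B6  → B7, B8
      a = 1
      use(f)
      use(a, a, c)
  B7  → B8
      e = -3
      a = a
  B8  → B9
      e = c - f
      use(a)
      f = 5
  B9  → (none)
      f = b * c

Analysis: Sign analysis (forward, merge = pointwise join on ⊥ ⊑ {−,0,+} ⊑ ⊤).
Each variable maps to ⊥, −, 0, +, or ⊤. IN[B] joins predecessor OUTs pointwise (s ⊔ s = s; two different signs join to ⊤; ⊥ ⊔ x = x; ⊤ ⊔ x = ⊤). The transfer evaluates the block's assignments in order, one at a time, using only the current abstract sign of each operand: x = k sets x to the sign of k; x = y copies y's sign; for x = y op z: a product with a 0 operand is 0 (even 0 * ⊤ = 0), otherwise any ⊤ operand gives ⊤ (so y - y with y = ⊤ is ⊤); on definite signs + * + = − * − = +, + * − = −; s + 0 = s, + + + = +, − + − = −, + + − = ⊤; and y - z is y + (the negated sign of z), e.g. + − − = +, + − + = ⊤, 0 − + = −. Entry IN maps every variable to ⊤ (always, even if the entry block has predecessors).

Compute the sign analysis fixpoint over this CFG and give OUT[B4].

Answer: {a: +, b: +, c: +, d: ⊤, e: ⊤, f: +}

Working:
Per-block solution:
  B0:  IN=(all ⊤)  OUT=(all ⊤)
  B1:  IN=(all ⊤)  OUT=(all ⊤)
  B2:  IN=(all ⊤)  OUT={b:+; rest ⊤}
  B3:  IN={b:+; rest ⊤}  OUT={a:+, b:+, f:+; rest ⊤}
  B4:  IN={a:+, b:+, f:+; rest ⊤}  OUT={a:+, b:+, c:+, f:+; rest ⊤}
  B5:  IN={a:+, b:+, c:+, f:+; rest ⊤}  OUT={a:+, b:+, c:+, f:+; rest ⊤}
  B6:  IN={a:+, b:+, c:+, f:+; rest ⊤}  OUT={a:+, b:+, c:+, f:+; rest ⊤}
  B7:  IN={a:+, b:+, c:+, f:+; rest ⊤}  OUT={a:+, b:+, c:+, e:-, f:+; rest ⊤}
  B8:  IN={a:+, b:+, c:+, f:+; rest ⊤}  OUT={a:+, b:+, c:+, f:+; rest ⊤}
  B9:  IN={a:+, b:+, c:+, f:+; rest ⊤}  OUT={a:+, b:+, c:+, f:+; rest ⊤}

Merge at B4: IN[B4] = OUT[B3] = {a: +, b: +, c: ⊤, d: ⊤, e: ⊤, f: +}
Applying B4's transfer function to that IN value gives OUT[B4] (row B4 above).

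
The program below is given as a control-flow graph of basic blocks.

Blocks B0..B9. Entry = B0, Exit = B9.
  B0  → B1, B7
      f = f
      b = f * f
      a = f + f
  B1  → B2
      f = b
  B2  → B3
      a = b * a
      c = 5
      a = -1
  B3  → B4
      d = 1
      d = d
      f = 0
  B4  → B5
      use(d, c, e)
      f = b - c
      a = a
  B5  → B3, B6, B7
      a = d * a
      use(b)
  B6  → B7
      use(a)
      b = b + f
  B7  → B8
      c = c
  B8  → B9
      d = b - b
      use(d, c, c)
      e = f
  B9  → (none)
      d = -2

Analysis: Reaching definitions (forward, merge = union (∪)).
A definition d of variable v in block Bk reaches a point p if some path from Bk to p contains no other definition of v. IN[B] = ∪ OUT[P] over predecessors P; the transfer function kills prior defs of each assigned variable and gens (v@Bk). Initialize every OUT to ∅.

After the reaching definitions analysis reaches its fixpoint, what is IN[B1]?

Converged values:
  B0: | IN={} | OUT={a@B0, b@B0, f@B0}
  B1: | IN={a@B0, b@B0, f@B0} | OUT={a@B0, b@B0, f@B1}
  B2: | IN={a@B0, b@B0, f@B1} | OUT={a@B2, b@B0, c@B2, f@B1}
  B3: | IN={a@B2, a@B5, b@B0, c@B2, d@B3, f@B1, f@B4} | OUT={a@B2, a@B5, b@B0, c@B2, d@B3, f@B3}
  B4: | IN={a@B2, a@B5, b@B0, c@B2, d@B3, f@B3} | OUT={a@B4, b@B0, c@B2, d@B3, f@B4}
  B5: | IN={a@B4, b@B0, c@B2, d@B3, f@B4} | OUT={a@B5, b@B0, c@B2, d@B3, f@B4}
  B6: | IN={a@B5, b@B0, c@B2, d@B3, f@B4} | OUT={a@B5, b@B6, c@B2, d@B3, f@B4}
  B7: | IN={a@B0, a@B5, b@B0, b@B6, c@B2, d@B3, f@B0, f@B4} | OUT={a@B0, a@B5, b@B0, b@B6, c@B7, d@B3, f@B0, f@B4}
  B8: | IN={a@B0, a@B5, b@B0, b@B6, c@B7, d@B3, f@B0, f@B4} | OUT={a@B0, a@B5, b@B0, b@B6, c@B7, d@B8, e@B8, f@B0, f@B4}
  B9: | IN={a@B0, a@B5, b@B0, b@B6, c@B7, d@B8, e@B8, f@B0, f@B4} | OUT={a@B0, a@B5, b@B0, b@B6, c@B7, d@B9, e@B8, f@B0, f@B4}

Merge at B1: IN[B1] = OUT[B0] = {a@B0, b@B0, f@B0}

Answer: {a@B0, b@B0, f@B0}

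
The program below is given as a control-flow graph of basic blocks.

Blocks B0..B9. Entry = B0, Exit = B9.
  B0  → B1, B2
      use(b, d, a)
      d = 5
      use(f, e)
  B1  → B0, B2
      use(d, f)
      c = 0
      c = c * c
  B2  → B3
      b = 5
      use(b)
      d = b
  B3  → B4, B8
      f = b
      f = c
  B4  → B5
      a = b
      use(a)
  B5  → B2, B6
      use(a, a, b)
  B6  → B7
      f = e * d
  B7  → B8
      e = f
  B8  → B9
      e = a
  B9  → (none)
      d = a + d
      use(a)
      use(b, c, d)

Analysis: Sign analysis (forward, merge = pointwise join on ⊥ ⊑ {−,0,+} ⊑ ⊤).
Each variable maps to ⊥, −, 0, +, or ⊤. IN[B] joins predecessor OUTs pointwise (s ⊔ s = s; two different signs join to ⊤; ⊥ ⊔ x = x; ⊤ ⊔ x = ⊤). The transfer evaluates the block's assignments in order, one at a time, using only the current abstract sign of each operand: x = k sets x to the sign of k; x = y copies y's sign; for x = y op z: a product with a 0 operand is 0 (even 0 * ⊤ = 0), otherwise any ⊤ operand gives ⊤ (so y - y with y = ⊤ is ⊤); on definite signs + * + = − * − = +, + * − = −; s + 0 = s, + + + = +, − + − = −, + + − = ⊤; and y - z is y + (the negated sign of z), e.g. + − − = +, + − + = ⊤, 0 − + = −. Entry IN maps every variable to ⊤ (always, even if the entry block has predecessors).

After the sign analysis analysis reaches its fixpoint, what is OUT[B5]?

Fixpoint table:
  B0:   IN=(all ⊤)   OUT={d:+; rest ⊤}
  B1:   IN={d:+; rest ⊤}   OUT={c:0, d:+; rest ⊤}
  B2:   IN={d:+; rest ⊤}   OUT={b:+, d:+; rest ⊤}
  B3:   IN={b:+, d:+; rest ⊤}   OUT={b:+, d:+; rest ⊤}
  B4:   IN={b:+, d:+; rest ⊤}   OUT={a:+, b:+, d:+; rest ⊤}
  B5:   IN={a:+, b:+, d:+; rest ⊤}   OUT={a:+, b:+, d:+; rest ⊤}
  B6:   IN={a:+, b:+, d:+; rest ⊤}   OUT={a:+, b:+, d:+; rest ⊤}
  B7:   IN={a:+, b:+, d:+; rest ⊤}   OUT={a:+, b:+, d:+; rest ⊤}
  B8:   IN={b:+, d:+; rest ⊤}   OUT={b:+, d:+; rest ⊤}
  B9:   IN={b:+, d:+; rest ⊤}   OUT={b:+; rest ⊤}

Merge at B5: IN[B5] = OUT[B4] = {a: +, b: +, c: ⊤, d: +, e: ⊤, f: ⊤}
Applying B5's transfer function to that IN value gives OUT[B5] (row B5 above).

Answer: {a: +, b: +, c: ⊤, d: +, e: ⊤, f: ⊤}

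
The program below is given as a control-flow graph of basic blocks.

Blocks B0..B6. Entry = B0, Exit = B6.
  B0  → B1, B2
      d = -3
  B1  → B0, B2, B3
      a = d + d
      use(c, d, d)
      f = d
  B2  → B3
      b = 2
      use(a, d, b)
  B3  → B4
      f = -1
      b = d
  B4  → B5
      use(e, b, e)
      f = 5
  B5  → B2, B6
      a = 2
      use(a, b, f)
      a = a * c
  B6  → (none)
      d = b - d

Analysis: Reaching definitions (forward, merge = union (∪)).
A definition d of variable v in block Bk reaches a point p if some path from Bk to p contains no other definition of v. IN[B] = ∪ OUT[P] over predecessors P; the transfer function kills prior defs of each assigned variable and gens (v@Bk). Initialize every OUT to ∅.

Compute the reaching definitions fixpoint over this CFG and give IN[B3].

Answer: {a@B1, a@B5, b@B2, d@B0, f@B1, f@B4}

Derivation:
Fixpoint table:
  B0: | IN={a@B1, d@B0, f@B1} | OUT={a@B1, d@B0, f@B1}
  B1: | IN={a@B1, d@B0, f@B1} | OUT={a@B1, d@B0, f@B1}
  B2: | IN={a@B1, a@B5, b@B3, d@B0, f@B1, f@B4} | OUT={a@B1, a@B5, b@B2, d@B0, f@B1, f@B4}
  B3: | IN={a@B1, a@B5, b@B2, d@B0, f@B1, f@B4} | OUT={a@B1, a@B5, b@B3, d@B0, f@B3}
  B4: | IN={a@B1, a@B5, b@B3, d@B0, f@B3} | OUT={a@B1, a@B5, b@B3, d@B0, f@B4}
  B5: | IN={a@B1, a@B5, b@B3, d@B0, f@B4} | OUT={a@B5, b@B3, d@B0, f@B4}
  B6: | IN={a@B5, b@B3, d@B0, f@B4} | OUT={a@B5, b@B3, d@B6, f@B4}

Merge at B3: IN[B3] = OUT[B1] ⊔ OUT[B2] = {a@B1, a@B5, b@B2, d@B0, f@B1, f@B4}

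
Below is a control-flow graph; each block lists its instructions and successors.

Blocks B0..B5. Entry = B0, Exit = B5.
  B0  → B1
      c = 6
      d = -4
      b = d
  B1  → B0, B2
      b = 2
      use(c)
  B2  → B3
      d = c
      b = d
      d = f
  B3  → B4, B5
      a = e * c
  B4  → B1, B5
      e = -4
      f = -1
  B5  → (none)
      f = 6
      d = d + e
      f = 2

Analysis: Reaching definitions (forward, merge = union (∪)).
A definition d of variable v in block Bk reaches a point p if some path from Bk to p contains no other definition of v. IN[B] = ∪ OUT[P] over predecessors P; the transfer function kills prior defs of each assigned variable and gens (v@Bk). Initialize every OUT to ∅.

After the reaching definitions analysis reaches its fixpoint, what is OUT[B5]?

Converged values:
  B0: | IN={a@B3, b@B1, c@B0, d@B0, d@B2, e@B4, f@B4} | OUT={a@B3, b@B0, c@B0, d@B0, e@B4, f@B4}
  B1: | IN={a@B3, b@B0, b@B2, c@B0, d@B0, d@B2, e@B4, f@B4} | OUT={a@B3, b@B1, c@B0, d@B0, d@B2, e@B4, f@B4}
  B2: | IN={a@B3, b@B1, c@B0, d@B0, d@B2, e@B4, f@B4} | OUT={a@B3, b@B2, c@B0, d@B2, e@B4, f@B4}
  B3: | IN={a@B3, b@B2, c@B0, d@B2, e@B4, f@B4} | OUT={a@B3, b@B2, c@B0, d@B2, e@B4, f@B4}
  B4: | IN={a@B3, b@B2, c@B0, d@B2, e@B4, f@B4} | OUT={a@B3, b@B2, c@B0, d@B2, e@B4, f@B4}
  B5: | IN={a@B3, b@B2, c@B0, d@B2, e@B4, f@B4} | OUT={a@B3, b@B2, c@B0, d@B5, e@B4, f@B5}

Merge at B5: IN[B5] = OUT[B3] ⊔ OUT[B4] = {a@B3, b@B2, c@B0, d@B2, e@B4, f@B4}
Applying B5's transfer function to that IN value gives OUT[B5] (row B5 above).

Answer: {a@B3, b@B2, c@B0, d@B5, e@B4, f@B5}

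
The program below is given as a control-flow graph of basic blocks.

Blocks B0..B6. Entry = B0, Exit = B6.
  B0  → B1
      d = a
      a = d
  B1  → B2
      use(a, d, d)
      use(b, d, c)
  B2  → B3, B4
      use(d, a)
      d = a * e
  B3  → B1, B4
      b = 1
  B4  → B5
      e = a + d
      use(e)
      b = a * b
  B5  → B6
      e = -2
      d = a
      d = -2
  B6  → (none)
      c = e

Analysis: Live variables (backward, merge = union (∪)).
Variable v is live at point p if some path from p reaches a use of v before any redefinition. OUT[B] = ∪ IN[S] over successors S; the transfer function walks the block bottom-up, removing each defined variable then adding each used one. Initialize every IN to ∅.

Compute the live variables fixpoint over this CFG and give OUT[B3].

Fixpoint table:
  B0:  IN={a, b, c, e}  OUT={a, b, c, d, e}
  B1:  IN={a, b, c, d, e}  OUT={a, b, c, d, e}
  B2:  IN={a, b, c, d, e}  OUT={a, b, c, d, e}
  B3:  IN={a, c, d, e}  OUT={a, b, c, d, e}
  B4:  IN={a, b, d}  OUT={a}
  B5:  IN={a}  OUT={e}
  B6:  IN={e}  OUT={}

Merge at B3: OUT[B3] = IN[B1] ⊔ IN[B4] = {a, b, c, d, e}

Answer: {a, b, c, d, e}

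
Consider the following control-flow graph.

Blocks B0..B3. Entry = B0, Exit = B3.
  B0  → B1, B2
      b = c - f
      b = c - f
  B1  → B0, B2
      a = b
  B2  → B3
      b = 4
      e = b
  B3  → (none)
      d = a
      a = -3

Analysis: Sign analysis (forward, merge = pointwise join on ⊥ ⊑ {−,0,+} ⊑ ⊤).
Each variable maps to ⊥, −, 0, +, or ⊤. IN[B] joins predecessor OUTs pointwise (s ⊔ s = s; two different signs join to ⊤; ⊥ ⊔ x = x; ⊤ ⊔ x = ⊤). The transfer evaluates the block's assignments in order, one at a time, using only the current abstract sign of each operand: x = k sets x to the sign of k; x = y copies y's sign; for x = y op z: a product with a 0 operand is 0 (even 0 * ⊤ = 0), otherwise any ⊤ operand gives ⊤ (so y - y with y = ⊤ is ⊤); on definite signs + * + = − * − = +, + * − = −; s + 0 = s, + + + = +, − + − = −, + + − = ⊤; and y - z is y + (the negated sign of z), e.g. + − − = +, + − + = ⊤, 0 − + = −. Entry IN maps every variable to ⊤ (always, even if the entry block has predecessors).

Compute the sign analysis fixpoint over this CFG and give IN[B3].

Answer: {a: ⊤, b: +, c: ⊤, d: ⊤, e: +, f: ⊤}

Trace:
Fixpoint table:
  B0:   IN=(all ⊤)   OUT=(all ⊤)
  B1:   IN=(all ⊤)   OUT=(all ⊤)
  B2:   IN=(all ⊤)   OUT={b:+, e:+; rest ⊤}
  B3:   IN={b:+, e:+; rest ⊤}   OUT={a:-, b:+, e:+; rest ⊤}

Merge at B3: IN[B3] = OUT[B2] = {a: ⊤, b: +, c: ⊤, d: ⊤, e: +, f: ⊤}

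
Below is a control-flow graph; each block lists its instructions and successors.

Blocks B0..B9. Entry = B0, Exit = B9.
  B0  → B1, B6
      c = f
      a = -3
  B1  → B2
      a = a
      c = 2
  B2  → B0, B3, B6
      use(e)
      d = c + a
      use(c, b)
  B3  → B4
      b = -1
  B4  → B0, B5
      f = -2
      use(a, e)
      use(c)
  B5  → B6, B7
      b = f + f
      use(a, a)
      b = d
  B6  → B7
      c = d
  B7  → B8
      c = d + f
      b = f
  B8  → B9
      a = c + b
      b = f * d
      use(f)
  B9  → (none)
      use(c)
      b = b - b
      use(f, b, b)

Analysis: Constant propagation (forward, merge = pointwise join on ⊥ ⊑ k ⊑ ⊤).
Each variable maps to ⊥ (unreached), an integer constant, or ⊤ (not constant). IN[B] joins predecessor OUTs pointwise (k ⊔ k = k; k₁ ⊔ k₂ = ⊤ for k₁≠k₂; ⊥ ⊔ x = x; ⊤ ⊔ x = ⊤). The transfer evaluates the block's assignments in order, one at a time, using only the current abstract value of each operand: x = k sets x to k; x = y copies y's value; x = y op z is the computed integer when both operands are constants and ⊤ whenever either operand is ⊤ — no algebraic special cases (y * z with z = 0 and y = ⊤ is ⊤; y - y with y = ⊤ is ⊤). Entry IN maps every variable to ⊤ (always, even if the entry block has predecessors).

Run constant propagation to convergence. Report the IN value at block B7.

Answer: {a: -3, b: ⊤, c: ⊤, d: ⊤, e: ⊤, f: ⊤}

Derivation:
Per-block solution:
  B0:  IN=(all ⊤)  OUT={a:-3; rest ⊤}
  B1:  IN={a:-3; rest ⊤}  OUT={a:-3, c:2; rest ⊤}
  B2:  IN={a:-3, c:2; rest ⊤}  OUT={a:-3, c:2, d:-1; rest ⊤}
  B3:  IN={a:-3, c:2, d:-1; rest ⊤}  OUT={a:-3, b:-1, c:2, d:-1; rest ⊤}
  B4:  IN={a:-3, b:-1, c:2, d:-1; rest ⊤}  OUT={a:-3, b:-1, c:2, d:-1, f:-2; rest ⊤}
  B5:  IN={a:-3, b:-1, c:2, d:-1, f:-2; rest ⊤}  OUT={a:-3, b:-1, c:2, d:-1, f:-2; rest ⊤}
  B6:  IN={a:-3; rest ⊤}  OUT={a:-3; rest ⊤}
  B7:  IN={a:-3; rest ⊤}  OUT={a:-3; rest ⊤}
  B8:  IN={a:-3; rest ⊤}  OUT=(all ⊤)
  B9:  IN=(all ⊤)  OUT=(all ⊤)

Merge at B7: IN[B7] = OUT[B5] ⊔ OUT[B6] = {a: -3, b: ⊤, c: ⊤, d: ⊤, e: ⊤, f: ⊤}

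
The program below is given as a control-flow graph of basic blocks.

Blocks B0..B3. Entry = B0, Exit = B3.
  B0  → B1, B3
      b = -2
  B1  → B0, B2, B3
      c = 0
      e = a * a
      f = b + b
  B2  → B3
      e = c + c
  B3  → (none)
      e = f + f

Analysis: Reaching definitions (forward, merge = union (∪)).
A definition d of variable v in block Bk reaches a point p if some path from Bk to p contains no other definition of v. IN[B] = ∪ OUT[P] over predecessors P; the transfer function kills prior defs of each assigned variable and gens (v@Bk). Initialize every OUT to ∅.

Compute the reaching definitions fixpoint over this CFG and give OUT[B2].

Answer: {b@B0, c@B1, e@B2, f@B1}

Derivation:
Per-block solution:
  B0: | IN={b@B0, c@B1, e@B1, f@B1} | OUT={b@B0, c@B1, e@B1, f@B1}
  B1: | IN={b@B0, c@B1, e@B1, f@B1} | OUT={b@B0, c@B1, e@B1, f@B1}
  B2: | IN={b@B0, c@B1, e@B1, f@B1} | OUT={b@B0, c@B1, e@B2, f@B1}
  B3: | IN={b@B0, c@B1, e@B1, e@B2, f@B1} | OUT={b@B0, c@B1, e@B3, f@B1}

Merge at B2: IN[B2] = OUT[B1] = {b@B0, c@B1, e@B1, f@B1}
Applying B2's transfer function to that IN value gives OUT[B2] (row B2 above).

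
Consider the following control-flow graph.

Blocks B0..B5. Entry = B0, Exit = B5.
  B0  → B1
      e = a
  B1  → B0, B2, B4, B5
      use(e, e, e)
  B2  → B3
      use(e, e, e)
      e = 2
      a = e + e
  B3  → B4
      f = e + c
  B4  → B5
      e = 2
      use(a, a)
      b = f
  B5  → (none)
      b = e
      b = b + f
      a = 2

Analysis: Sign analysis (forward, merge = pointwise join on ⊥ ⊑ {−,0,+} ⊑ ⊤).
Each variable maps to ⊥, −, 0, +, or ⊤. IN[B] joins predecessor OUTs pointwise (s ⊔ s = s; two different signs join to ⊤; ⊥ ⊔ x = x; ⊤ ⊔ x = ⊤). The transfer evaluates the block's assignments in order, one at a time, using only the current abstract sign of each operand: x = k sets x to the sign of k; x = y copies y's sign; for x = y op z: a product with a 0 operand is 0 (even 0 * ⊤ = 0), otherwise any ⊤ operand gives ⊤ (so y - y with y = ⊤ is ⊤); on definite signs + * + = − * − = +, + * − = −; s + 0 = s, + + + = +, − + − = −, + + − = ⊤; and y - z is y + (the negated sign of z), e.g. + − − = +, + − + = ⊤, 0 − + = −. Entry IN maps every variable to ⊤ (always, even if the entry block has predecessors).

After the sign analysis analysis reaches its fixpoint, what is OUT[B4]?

Converged values:
  B0:   IN=(all ⊤)   OUT=(all ⊤)
  B1:   IN=(all ⊤)   OUT=(all ⊤)
  B2:   IN=(all ⊤)   OUT={a:+, e:+; rest ⊤}
  B3:   IN={a:+, e:+; rest ⊤}   OUT={a:+, e:+; rest ⊤}
  B4:   IN=(all ⊤)   OUT={e:+; rest ⊤}
  B5:   IN=(all ⊤)   OUT={a:+; rest ⊤}

Merge at B4: IN[B4] = OUT[B1] ⊔ OUT[B3] = {a: ⊤, b: ⊤, c: ⊤, d: ⊤, e: ⊤, f: ⊤}
Applying B4's transfer function to that IN value gives OUT[B4] (row B4 above).

Answer: {a: ⊤, b: ⊤, c: ⊤, d: ⊤, e: +, f: ⊤}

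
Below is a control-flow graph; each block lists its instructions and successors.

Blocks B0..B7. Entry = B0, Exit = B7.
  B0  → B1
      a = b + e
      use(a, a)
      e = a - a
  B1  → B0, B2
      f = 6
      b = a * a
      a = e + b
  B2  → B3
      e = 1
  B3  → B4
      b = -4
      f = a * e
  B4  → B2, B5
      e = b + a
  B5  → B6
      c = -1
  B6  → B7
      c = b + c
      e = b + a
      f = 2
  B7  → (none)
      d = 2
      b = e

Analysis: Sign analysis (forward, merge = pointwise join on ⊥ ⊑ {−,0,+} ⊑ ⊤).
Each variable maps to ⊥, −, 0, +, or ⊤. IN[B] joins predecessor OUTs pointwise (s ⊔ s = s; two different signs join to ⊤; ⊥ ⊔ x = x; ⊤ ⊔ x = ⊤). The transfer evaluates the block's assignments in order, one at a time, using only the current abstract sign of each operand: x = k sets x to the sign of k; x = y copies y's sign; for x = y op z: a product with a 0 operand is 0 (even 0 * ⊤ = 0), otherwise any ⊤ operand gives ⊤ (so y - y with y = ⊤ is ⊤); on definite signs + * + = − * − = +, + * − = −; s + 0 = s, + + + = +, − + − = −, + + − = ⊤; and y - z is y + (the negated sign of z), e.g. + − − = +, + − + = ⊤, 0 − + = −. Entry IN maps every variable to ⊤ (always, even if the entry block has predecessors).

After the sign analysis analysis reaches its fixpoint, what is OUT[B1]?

Per-block solution:
  B0: | IN=(all ⊤) | OUT=(all ⊤)
  B1: | IN=(all ⊤) | OUT={f:+; rest ⊤}
  B2: | IN=(all ⊤) | OUT={e:+; rest ⊤}
  B3: | IN={e:+; rest ⊤} | OUT={b:-, e:+; rest ⊤}
  B4: | IN={b:-, e:+; rest ⊤} | OUT={b:-; rest ⊤}
  B5: | IN={b:-; rest ⊤} | OUT={b:-, c:-; rest ⊤}
  B6: | IN={b:-, c:-; rest ⊤} | OUT={b:-, c:-, f:+; rest ⊤}
  B7: | IN={b:-, c:-, f:+; rest ⊤} | OUT={c:-, d:+, f:+; rest ⊤}

Merge at B1: IN[B1] = OUT[B0] = {a: ⊤, b: ⊤, c: ⊤, d: ⊤, e: ⊤, f: ⊤}
Applying B1's transfer function to that IN value gives OUT[B1] (row B1 above).

Answer: {a: ⊤, b: ⊤, c: ⊤, d: ⊤, e: ⊤, f: +}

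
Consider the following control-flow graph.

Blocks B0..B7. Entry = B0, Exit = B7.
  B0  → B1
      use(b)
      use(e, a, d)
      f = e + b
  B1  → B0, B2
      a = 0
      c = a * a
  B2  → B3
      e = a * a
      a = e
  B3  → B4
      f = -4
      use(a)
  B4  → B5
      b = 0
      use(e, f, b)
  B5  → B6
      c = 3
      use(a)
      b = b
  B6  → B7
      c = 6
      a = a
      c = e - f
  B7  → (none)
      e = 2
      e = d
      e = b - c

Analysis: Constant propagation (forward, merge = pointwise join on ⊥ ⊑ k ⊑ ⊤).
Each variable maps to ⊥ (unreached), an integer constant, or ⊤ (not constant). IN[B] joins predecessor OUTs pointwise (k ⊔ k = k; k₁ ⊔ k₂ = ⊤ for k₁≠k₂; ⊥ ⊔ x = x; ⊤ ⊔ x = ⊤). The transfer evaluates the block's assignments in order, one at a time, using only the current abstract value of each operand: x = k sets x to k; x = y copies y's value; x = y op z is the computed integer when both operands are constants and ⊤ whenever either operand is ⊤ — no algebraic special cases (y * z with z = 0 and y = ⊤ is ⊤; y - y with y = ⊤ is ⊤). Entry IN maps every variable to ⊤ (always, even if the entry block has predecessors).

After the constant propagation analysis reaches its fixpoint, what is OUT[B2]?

Fixpoint table:
  B0: | IN=(all ⊤) | OUT=(all ⊤)
  B1: | IN=(all ⊤) | OUT={a:0, c:0; rest ⊤}
  B2: | IN={a:0, c:0; rest ⊤} | OUT={a:0, c:0, e:0; rest ⊤}
  B3: | IN={a:0, c:0, e:0; rest ⊤} | OUT={a:0, c:0, e:0, f:-4; rest ⊤}
  B4: | IN={a:0, c:0, e:0, f:-4; rest ⊤} | OUT={a:0, b:0, c:0, e:0, f:-4; rest ⊤}
  B5: | IN={a:0, b:0, c:0, e:0, f:-4; rest ⊤} | OUT={a:0, b:0, c:3, e:0, f:-4; rest ⊤}
  B6: | IN={a:0, b:0, c:3, e:0, f:-4; rest ⊤} | OUT={a:0, b:0, c:4, e:0, f:-4; rest ⊤}
  B7: | IN={a:0, b:0, c:4, e:0, f:-4; rest ⊤} | OUT={a:0, b:0, c:4, e:-4, f:-4; rest ⊤}

Merge at B2: IN[B2] = OUT[B1] = {a: 0, b: ⊤, c: 0, d: ⊤, e: ⊤, f: ⊤}
Applying B2's transfer function to that IN value gives OUT[B2] (row B2 above).

Answer: {a: 0, b: ⊤, c: 0, d: ⊤, e: 0, f: ⊤}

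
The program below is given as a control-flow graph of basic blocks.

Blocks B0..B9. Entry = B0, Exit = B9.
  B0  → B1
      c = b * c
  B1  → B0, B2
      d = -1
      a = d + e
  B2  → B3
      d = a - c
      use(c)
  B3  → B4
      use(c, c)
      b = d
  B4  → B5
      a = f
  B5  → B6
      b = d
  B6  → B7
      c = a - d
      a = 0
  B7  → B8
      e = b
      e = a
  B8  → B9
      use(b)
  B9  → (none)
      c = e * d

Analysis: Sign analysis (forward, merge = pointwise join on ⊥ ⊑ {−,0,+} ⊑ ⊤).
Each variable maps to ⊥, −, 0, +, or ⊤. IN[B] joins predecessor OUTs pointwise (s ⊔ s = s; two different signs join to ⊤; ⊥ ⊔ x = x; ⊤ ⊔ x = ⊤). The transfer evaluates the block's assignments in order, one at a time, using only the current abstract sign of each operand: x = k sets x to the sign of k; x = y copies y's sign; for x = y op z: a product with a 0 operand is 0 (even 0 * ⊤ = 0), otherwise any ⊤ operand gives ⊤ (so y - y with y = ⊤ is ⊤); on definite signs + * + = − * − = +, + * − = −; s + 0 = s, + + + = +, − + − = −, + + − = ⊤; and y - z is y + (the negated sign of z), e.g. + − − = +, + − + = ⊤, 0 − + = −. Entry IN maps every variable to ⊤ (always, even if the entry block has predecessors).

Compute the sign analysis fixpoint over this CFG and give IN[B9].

Per-block solution:
  B0:  IN=(all ⊤)  OUT=(all ⊤)
  B1:  IN=(all ⊤)  OUT={d:-; rest ⊤}
  B2:  IN={d:-; rest ⊤}  OUT=(all ⊤)
  B3:  IN=(all ⊤)  OUT=(all ⊤)
  B4:  IN=(all ⊤)  OUT=(all ⊤)
  B5:  IN=(all ⊤)  OUT=(all ⊤)
  B6:  IN=(all ⊤)  OUT={a:0; rest ⊤}
  B7:  IN={a:0; rest ⊤}  OUT={a:0, e:0; rest ⊤}
  B8:  IN={a:0, e:0; rest ⊤}  OUT={a:0, e:0; rest ⊤}
  B9:  IN={a:0, e:0; rest ⊤}  OUT={a:0, c:0, e:0; rest ⊤}

Merge at B9: IN[B9] = OUT[B8] = {a: 0, b: ⊤, c: ⊤, d: ⊤, e: 0, f: ⊤}

Answer: {a: 0, b: ⊤, c: ⊤, d: ⊤, e: 0, f: ⊤}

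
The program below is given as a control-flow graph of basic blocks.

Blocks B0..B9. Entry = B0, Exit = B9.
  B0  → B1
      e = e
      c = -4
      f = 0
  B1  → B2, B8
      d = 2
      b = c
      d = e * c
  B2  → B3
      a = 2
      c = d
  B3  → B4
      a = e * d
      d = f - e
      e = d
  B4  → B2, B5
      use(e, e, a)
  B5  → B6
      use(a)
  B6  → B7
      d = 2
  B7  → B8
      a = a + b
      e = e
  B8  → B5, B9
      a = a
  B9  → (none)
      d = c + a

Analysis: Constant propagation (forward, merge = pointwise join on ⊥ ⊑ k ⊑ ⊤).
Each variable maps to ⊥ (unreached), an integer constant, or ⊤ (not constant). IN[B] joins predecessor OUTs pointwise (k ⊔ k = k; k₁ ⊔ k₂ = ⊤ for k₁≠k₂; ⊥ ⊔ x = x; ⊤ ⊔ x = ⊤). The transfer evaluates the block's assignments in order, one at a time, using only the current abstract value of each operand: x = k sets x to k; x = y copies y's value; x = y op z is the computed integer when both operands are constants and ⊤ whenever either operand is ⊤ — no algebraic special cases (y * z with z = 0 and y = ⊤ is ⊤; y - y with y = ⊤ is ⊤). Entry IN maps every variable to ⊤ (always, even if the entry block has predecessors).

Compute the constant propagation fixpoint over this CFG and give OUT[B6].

Answer: {a: ⊤, b: -4, c: ⊤, d: 2, e: ⊤, f: 0}

Trace:
Per-block solution:
  B0:   IN=(all ⊤)   OUT={c:-4, f:0; rest ⊤}
  B1:   IN={c:-4, f:0; rest ⊤}   OUT={b:-4, c:-4, f:0; rest ⊤}
  B2:   IN={b:-4, f:0; rest ⊤}   OUT={a:2, b:-4, f:0; rest ⊤}
  B3:   IN={a:2, b:-4, f:0; rest ⊤}   OUT={b:-4, f:0; rest ⊤}
  B4:   IN={b:-4, f:0; rest ⊤}   OUT={b:-4, f:0; rest ⊤}
  B5:   IN={b:-4, f:0; rest ⊤}   OUT={b:-4, f:0; rest ⊤}
  B6:   IN={b:-4, f:0; rest ⊤}   OUT={b:-4, d:2, f:0; rest ⊤}
  B7:   IN={b:-4, d:2, f:0; rest ⊤}   OUT={b:-4, d:2, f:0; rest ⊤}
  B8:   IN={b:-4, f:0; rest ⊤}   OUT={b:-4, f:0; rest ⊤}
  B9:   IN={b:-4, f:0; rest ⊤}   OUT={b:-4, f:0; rest ⊤}

Merge at B6: IN[B6] = OUT[B5] = {a: ⊤, b: -4, c: ⊤, d: ⊤, e: ⊤, f: 0}
Applying B6's transfer function to that IN value gives OUT[B6] (row B6 above).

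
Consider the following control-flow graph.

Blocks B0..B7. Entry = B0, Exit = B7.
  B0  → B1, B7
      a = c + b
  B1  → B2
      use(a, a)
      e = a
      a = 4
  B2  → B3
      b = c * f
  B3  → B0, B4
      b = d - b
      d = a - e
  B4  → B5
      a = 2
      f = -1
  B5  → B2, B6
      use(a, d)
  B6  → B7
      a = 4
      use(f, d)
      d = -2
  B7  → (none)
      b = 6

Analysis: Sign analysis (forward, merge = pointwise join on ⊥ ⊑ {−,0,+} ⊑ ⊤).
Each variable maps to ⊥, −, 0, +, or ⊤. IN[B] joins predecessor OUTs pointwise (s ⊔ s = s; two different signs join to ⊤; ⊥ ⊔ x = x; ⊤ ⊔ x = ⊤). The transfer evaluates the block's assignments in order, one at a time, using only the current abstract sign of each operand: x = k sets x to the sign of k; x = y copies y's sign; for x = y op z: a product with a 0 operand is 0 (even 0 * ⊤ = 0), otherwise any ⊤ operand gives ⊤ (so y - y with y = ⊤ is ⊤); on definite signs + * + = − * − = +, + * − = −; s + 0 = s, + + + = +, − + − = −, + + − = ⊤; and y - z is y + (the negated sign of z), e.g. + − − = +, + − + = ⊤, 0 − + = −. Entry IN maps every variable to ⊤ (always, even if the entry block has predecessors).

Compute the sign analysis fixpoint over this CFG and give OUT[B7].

Answer: {a: ⊤, b: +, c: ⊤, d: ⊤, e: ⊤, f: ⊤}

Trace:
Per-block solution:
  B0:  IN=(all ⊤)  OUT=(all ⊤)
  B1:  IN=(all ⊤)  OUT={a:+; rest ⊤}
  B2:  IN={a:+; rest ⊤}  OUT={a:+; rest ⊤}
  B3:  IN={a:+; rest ⊤}  OUT={a:+; rest ⊤}
  B4:  IN={a:+; rest ⊤}  OUT={a:+, f:-; rest ⊤}
  B5:  IN={a:+, f:-; rest ⊤}  OUT={a:+, f:-; rest ⊤}
  B6:  IN={a:+, f:-; rest ⊤}  OUT={a:+, d:-, f:-; rest ⊤}
  B7:  IN=(all ⊤)  OUT={b:+; rest ⊤}

Merge at B7: IN[B7] = OUT[B0] ⊔ OUT[B6] = {a: ⊤, b: ⊤, c: ⊤, d: ⊤, e: ⊤, f: ⊤}
Applying B7's transfer function to that IN value gives OUT[B7] (row B7 above).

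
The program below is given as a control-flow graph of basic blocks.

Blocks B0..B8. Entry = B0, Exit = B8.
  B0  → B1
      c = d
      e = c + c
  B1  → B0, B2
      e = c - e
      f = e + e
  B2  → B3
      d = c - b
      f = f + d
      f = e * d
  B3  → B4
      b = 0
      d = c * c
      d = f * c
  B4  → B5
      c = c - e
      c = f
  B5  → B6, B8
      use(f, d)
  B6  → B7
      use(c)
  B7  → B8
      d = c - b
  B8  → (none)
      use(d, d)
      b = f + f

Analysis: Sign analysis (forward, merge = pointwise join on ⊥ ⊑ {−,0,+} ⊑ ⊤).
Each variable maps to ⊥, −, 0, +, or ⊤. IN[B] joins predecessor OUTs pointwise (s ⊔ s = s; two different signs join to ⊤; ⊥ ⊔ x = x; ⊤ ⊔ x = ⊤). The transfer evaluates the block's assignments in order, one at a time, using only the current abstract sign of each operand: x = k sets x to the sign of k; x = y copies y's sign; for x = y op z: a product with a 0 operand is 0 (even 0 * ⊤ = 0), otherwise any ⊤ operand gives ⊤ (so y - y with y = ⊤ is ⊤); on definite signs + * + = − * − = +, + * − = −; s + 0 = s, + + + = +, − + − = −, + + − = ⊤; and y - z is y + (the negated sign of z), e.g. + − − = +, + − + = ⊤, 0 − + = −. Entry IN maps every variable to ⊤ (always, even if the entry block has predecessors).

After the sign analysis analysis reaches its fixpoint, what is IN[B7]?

Answer: {a: ⊤, b: 0, c: ⊤, d: ⊤, e: ⊤, f: ⊤}

Trace:
Fixpoint table:
  B0:   IN=(all ⊤)   OUT=(all ⊤)
  B1:   IN=(all ⊤)   OUT=(all ⊤)
  B2:   IN=(all ⊤)   OUT=(all ⊤)
  B3:   IN=(all ⊤)   OUT={b:0; rest ⊤}
  B4:   IN={b:0; rest ⊤}   OUT={b:0; rest ⊤}
  B5:   IN={b:0; rest ⊤}   OUT={b:0; rest ⊤}
  B6:   IN={b:0; rest ⊤}   OUT={b:0; rest ⊤}
  B7:   IN={b:0; rest ⊤}   OUT={b:0; rest ⊤}
  B8:   IN={b:0; rest ⊤}   OUT=(all ⊤)

Merge at B7: IN[B7] = OUT[B6] = {a: ⊤, b: 0, c: ⊤, d: ⊤, e: ⊤, f: ⊤}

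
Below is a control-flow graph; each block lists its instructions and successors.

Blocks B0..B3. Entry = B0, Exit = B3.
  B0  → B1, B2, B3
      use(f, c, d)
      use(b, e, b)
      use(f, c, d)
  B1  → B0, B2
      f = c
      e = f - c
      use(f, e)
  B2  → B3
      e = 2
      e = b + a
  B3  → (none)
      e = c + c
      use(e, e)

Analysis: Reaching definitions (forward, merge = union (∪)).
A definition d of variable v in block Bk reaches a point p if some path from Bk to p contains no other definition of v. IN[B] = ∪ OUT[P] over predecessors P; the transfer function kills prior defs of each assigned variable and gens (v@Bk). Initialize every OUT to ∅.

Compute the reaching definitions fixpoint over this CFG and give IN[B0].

Per-block solution:
  B0:   IN={e@B1, f@B1}   OUT={e@B1, f@B1}
  B1:   IN={e@B1, f@B1}   OUT={e@B1, f@B1}
  B2:   IN={e@B1, f@B1}   OUT={e@B2, f@B1}
  B3:   IN={e@B1, e@B2, f@B1}   OUT={e@B3, f@B1}

Merge at B0 (entry node, so the boundary value {} is joined with the incoming edge(s)): IN[B0] = {} ⊔ OUT[B1] = {e@B1, f@B1}

Answer: {e@B1, f@B1}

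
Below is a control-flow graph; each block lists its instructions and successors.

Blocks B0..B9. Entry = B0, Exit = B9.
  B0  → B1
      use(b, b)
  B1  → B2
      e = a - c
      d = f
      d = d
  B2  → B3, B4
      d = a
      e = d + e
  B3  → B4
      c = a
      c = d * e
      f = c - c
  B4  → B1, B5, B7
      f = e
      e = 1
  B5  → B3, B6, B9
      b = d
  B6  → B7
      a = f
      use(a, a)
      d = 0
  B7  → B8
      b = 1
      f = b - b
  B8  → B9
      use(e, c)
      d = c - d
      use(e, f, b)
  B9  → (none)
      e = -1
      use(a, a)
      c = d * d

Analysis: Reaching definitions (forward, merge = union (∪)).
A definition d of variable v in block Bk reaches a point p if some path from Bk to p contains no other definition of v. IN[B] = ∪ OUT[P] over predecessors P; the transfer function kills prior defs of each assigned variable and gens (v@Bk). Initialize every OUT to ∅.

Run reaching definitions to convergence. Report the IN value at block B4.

Answer: {b@B5, c@B3, d@B2, e@B2, e@B4, f@B3, f@B4}

Derivation:
Converged values:
  B0:   IN={}   OUT={}
  B1:   IN={b@B5, c@B3, d@B2, e@B4, f@B4}   OUT={b@B5, c@B3, d@B1, e@B1, f@B4}
  B2:   IN={b@B5, c@B3, d@B1, e@B1, f@B4}   OUT={b@B5, c@B3, d@B2, e@B2, f@B4}
  B3:   IN={b@B5, c@B3, d@B2, e@B2, e@B4, f@B4}   OUT={b@B5, c@B3, d@B2, e@B2, e@B4, f@B3}
  B4:   IN={b@B5, c@B3, d@B2, e@B2, e@B4, f@B3, f@B4}   OUT={b@B5, c@B3, d@B2, e@B4, f@B4}
  B5:   IN={b@B5, c@B3, d@B2, e@B4, f@B4}   OUT={b@B5, c@B3, d@B2, e@B4, f@B4}
  B6:   IN={b@B5, c@B3, d@B2, e@B4, f@B4}   OUT={a@B6, b@B5, c@B3, d@B6, e@B4, f@B4}
  B7:   IN={a@B6, b@B5, c@B3, d@B2, d@B6, e@B4, f@B4}   OUT={a@B6, b@B7, c@B3, d@B2, d@B6, e@B4, f@B7}
  B8:   IN={a@B6, b@B7, c@B3, d@B2, d@B6, e@B4, f@B7}   OUT={a@B6, b@B7, c@B3, d@B8, e@B4, f@B7}
  B9:   IN={a@B6, b@B5, b@B7, c@B3, d@B2, d@B8, e@B4, f@B4, f@B7}   OUT={a@B6, b@B5, b@B7, c@B9, d@B2, d@B8, e@B9, f@B4, f@B7}

Merge at B4: IN[B4] = OUT[B2] ⊔ OUT[B3] = {b@B5, c@B3, d@B2, e@B2, e@B4, f@B3, f@B4}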